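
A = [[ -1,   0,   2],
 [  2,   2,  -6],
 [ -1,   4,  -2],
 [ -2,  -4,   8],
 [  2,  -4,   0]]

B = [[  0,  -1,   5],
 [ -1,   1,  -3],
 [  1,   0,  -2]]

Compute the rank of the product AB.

First compute AB:
[[  2,   1,  -9],
 [ -8,   0,  16],
 [ -6,   5, -13],
 [ 12,  -2, -14],
 [  4,  -6,  22]]
Now row reduce the product.
R2 ← R2 + (4)·R1: [0, 4, -20]
R3 ← R3 + (3)·R1: [0, 8, -40]
R4 ← R4 − (6)·R1: [0, -8, 40]
R5 ← R5 − (2)·R1: [0, -8, 40]
R3 ← R3 − (2)·R2: [0, 0, 0]
R4 ← R4 + (2)·R2: [0, 0, 0]
R5 ← R5 + (2)·R2: [0, 0, 0]
2 nonzero rows, so rank(AB) = 2.

2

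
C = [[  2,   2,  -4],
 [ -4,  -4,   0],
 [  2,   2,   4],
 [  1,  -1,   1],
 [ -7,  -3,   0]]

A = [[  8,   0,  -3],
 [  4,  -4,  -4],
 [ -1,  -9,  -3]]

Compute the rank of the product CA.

3

First compute CA:
[[ 28,  28,  -2],
 [-48,  16,  28],
 [ 20, -44, -26],
 [  3,  -5,  -2],
 [-68,  12,  33]]
Now row reduce the product.
R2 ← R2 + (12/7)·R1: [0, 64, 172/7]
R3 ← R3 − (5/7)·R1: [0, -64, -172/7]
R4 ← R4 − (3/28)·R1: [0, -8, -25/14]
R5 ← R5 + (17/7)·R1: [0, 80, 197/7]
R3 ← R3 + R2: [0, 0, 0]
R4 ← R4 + (1/8)·R2: [0, 0, 9/7]
R5 ← R5 − (5/4)·R2: [0, 0, -18/7]
Swap R3 ↔ R4
R5 ← R5 + (2)·R3: [0, 0, 0]
3 nonzero rows, so rank(CA) = 3.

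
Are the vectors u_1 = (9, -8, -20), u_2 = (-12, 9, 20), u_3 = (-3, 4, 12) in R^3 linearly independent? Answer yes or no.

no

Form the matrix with these vectors as rows and row reduce.
R2 ← R2 + (4/3)·R1: [0, -5/3, -20/3]
R3 ← R3 + (1/3)·R1: [0, 4/3, 16/3]
R3 ← R3 + (4/5)·R2: [0, 0, 0]
2 nonzero rows, so the 3 vectors span a space of dimension 2.
Since 2 < 3, the vectors are linearly dependent.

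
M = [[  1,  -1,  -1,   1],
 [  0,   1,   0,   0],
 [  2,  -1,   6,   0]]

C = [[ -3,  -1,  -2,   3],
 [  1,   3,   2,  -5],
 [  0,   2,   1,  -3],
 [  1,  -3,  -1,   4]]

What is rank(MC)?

2

First compute MC:
[[ -3,  -9,  -6,  15],
 [  1,   3,   2,  -5],
 [ -7,   7,   0,  -7]]
Now row reduce the product.
R2 ← R2 + (1/3)·R1: [0, 0, 0, 0]
R3 ← R3 − (7/3)·R1: [0, 28, 14, -42]
Swap R2 ↔ R3
2 nonzero rows, so rank(MC) = 2.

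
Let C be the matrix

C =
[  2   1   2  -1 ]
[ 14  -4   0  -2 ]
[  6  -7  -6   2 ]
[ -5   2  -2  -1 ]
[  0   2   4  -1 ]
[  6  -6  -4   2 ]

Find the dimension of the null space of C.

Row reduce to echelon form.
R2 ← R2 − (7)·R1: [0, -11, -14, 5]
R3 ← R3 − (3)·R1: [0, -10, -12, 5]
R4 ← R4 + (5/2)·R1: [0, 9/2, 3, -7/2]
R6 ← R6 − (3)·R1: [0, -9, -10, 5]
R3 ← R3 − (10/11)·R2: [0, 0, 8/11, 5/11]
R4 ← R4 + (9/22)·R2: [0, 0, -30/11, -16/11]
R5 ← R5 + (2/11)·R2: [0, 0, 16/11, -1/11]
R6 ← R6 − (9/11)·R2: [0, 0, 16/11, 10/11]
R4 ← R4 + (15/4)·R3: [0, 0, 0, 1/4]
R5 ← R5 − (2)·R3: [0, 0, 0, -1]
R6 ← R6 − (2)·R3: [0, 0, 0, 0]
R5 ← R5 + (4)·R4: [0, 0, 0, 0]
4 nonzero rows, so rank(C) = 4.
C has 4 columns; by rank–nullity, nullity = 4 − 4 = 0.

0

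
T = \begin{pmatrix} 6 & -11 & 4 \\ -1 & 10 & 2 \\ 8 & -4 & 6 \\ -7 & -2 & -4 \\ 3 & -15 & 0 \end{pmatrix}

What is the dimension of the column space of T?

3

Row reduce to echelon form.
R2 ← R2 + (1/6)·R1: [0, 49/6, 8/3]
R3 ← R3 − (4/3)·R1: [0, 32/3, 2/3]
R4 ← R4 + (7/6)·R1: [0, -89/6, 2/3]
R5 ← R5 − (1/2)·R1: [0, -19/2, -2]
R3 ← R3 − (64/49)·R2: [0, 0, -138/49]
R4 ← R4 + (89/49)·R2: [0, 0, 270/49]
R5 ← R5 + (57/49)·R2: [0, 0, 54/49]
R4 ← R4 + (45/23)·R3: [0, 0, 0]
R5 ← R5 + (9/23)·R3: [0, 0, 0]
Echelon form has 3 nonzero rows, so rank(T) = 3.
The column space has dimension equal to the rank: 3.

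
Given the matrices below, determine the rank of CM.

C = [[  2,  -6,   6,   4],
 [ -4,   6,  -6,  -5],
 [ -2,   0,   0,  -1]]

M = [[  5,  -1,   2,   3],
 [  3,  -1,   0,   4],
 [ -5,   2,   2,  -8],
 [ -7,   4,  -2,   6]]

2

First compute CM:
[[-66,  32,   8, -42],
 [ 63, -34, -10,  30],
 [ -3,  -2,  -2, -12]]
Now row reduce the product.
R2 ← R2 + (21/22)·R1: [0, -38/11, -26/11, -111/11]
R3 ← R3 − (1/22)·R1: [0, -38/11, -26/11, -111/11]
R3 ← R3 − R2: [0, 0, 0, 0]
2 nonzero rows, so rank(CM) = 2.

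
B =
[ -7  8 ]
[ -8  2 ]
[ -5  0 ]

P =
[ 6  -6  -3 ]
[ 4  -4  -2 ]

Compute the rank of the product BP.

1

First compute BP:
[[-10,  10,   5],
 [-40,  40,  20],
 [-30,  30,  15]]
Now row reduce the product.
R2 ← R2 − (4)·R1: [0, 0, 0]
R3 ← R3 − (3)·R1: [0, 0, 0]
1 nonzero row, so rank(BP) = 1.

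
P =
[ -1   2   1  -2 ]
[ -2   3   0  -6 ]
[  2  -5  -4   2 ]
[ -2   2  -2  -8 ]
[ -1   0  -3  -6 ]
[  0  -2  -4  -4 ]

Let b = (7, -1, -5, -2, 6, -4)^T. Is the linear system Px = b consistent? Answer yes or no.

no

Row reduce the augmented matrix [P | b].
R2 ← R2 − (2)·R1: [0, -1, -2, -2, -15]
R3 ← R3 + (2)·R1: [0, -1, -2, -2, 9]
R4 ← R4 − (2)·R1: [0, -2, -4, -4, -16]
R5 ← R5 − R1: [0, -2, -4, -4, -1]
R3 ← R3 − R2: [0, 0, 0, 0, 24]
R4 ← R4 − (2)·R2: [0, 0, 0, 0, 14]
R5 ← R5 − (2)·R2: [0, 0, 0, 0, 29]
R6 ← R6 − (2)·R2: [0, 0, 0, 0, 26]
R4 ← R4 − (7/12)·R3: [0, 0, 0, 0, 0]
R5 ← R5 − (29/24)·R3: [0, 0, 0, 0, 0]
R6 ← R6 − (13/12)·R3: [0, 0, 0, 0, 0]
The echelon form has 3 nonzero rows; the last pivot sits in the augmented column, so rank(P) = 2 but rank([P|b]) = 3.
Since the ranks differ, the system is inconsistent.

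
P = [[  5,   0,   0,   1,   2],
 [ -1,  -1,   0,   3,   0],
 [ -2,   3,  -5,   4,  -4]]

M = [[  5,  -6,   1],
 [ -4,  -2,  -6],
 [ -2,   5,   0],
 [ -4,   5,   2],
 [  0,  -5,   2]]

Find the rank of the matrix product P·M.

3

First compute PM:
[[ 21, -35,  11],
 [-13,  23,  11],
 [-28,  21, -20]]
Now row reduce the product.
R2 ← R2 + (13/21)·R1: [0, 4/3, 374/21]
R3 ← R3 + (4/3)·R1: [0, -77/3, -16/3]
R3 ← R3 + (77/4)·R2: [0, 0, 675/2]
3 nonzero rows, so rank(PM) = 3.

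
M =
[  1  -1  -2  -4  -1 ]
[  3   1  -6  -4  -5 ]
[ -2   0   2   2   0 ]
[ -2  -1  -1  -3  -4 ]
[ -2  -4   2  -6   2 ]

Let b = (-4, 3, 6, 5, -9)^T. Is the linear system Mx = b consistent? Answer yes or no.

Row reduce the augmented matrix [M | b].
R2 ← R2 − (3)·R1: [0, 4, 0, 8, -2, 15]
R3 ← R3 + (2)·R1: [0, -2, -2, -6, -2, -2]
R4 ← R4 + (2)·R1: [0, -3, -5, -11, -6, -3]
R5 ← R5 + (2)·R1: [0, -6, -2, -14, 0, -17]
R3 ← R3 + (1/2)·R2: [0, 0, -2, -2, -3, 11/2]
R4 ← R4 + (3/4)·R2: [0, 0, -5, -5, -15/2, 33/4]
R5 ← R5 + (3/2)·R2: [0, 0, -2, -2, -3, 11/2]
R4 ← R4 − (5/2)·R3: [0, 0, 0, 0, 0, -11/2]
R5 ← R5 − R3: [0, 0, 0, 0, 0, 0]
The echelon form has 4 nonzero rows; the last pivot sits in the augmented column, so rank(M) = 3 but rank([M|b]) = 4.
Since the ranks differ, the system is inconsistent.

no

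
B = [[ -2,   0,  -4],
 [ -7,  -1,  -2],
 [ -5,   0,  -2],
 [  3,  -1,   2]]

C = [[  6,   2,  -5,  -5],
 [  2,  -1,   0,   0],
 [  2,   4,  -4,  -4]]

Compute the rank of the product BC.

3

First compute BC:
[[-20, -20,  26,  26],
 [-48, -21,  43,  43],
 [-34, -18,  33,  33],
 [ 20,  15, -23, -23]]
Now row reduce the product.
R2 ← R2 − (12/5)·R1: [0, 27, -97/5, -97/5]
R3 ← R3 − (17/10)·R1: [0, 16, -56/5, -56/5]
R4 ← R4 + R1: [0, -5, 3, 3]
R3 ← R3 − (16/27)·R2: [0, 0, 8/27, 8/27]
R4 ← R4 + (5/27)·R2: [0, 0, -16/27, -16/27]
R4 ← R4 + (2)·R3: [0, 0, 0, 0]
3 nonzero rows, so rank(BC) = 3.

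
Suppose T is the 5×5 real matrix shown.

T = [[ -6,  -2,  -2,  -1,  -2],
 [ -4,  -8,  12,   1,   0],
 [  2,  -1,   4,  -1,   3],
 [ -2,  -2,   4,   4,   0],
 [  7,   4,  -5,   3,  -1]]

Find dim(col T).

Row reduce to echelon form.
R2 ← R2 − (2/3)·R1: [0, -20/3, 40/3, 5/3, 4/3]
R3 ← R3 + (1/3)·R1: [0, -5/3, 10/3, -4/3, 7/3]
R4 ← R4 − (1/3)·R1: [0, -4/3, 14/3, 13/3, 2/3]
R5 ← R5 + (7/6)·R1: [0, 5/3, -22/3, 11/6, -10/3]
R3 ← R3 − (1/4)·R2: [0, 0, 0, -7/4, 2]
R4 ← R4 − (1/5)·R2: [0, 0, 2, 4, 2/5]
R5 ← R5 + (1/4)·R2: [0, 0, -4, 9/4, -3]
Swap R3 ↔ R4
R5 ← R5 + (2)·R3: [0, 0, 0, 41/4, -11/5]
R5 ← R5 + (41/7)·R4: [0, 0, 0, 0, 333/35]
Echelon form has 5 nonzero rows, so rank(T) = 5.
The column space has dimension equal to the rank: 5.

5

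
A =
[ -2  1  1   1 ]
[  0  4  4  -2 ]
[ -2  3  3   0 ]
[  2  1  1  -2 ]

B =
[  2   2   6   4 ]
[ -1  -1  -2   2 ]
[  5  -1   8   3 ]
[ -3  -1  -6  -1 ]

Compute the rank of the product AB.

First compute AB:
[[ -3,  -7, -12,  -4],
 [ 22,  -6,  36,  22],
 [  8, -10,   6,   7],
 [ 14,   4,  30,  15]]
Now row reduce the product.
R2 ← R2 + (22/3)·R1: [0, -172/3, -52, -22/3]
R3 ← R3 + (8/3)·R1: [0, -86/3, -26, -11/3]
R4 ← R4 + (14/3)·R1: [0, -86/3, -26, -11/3]
R3 ← R3 − (1/2)·R2: [0, 0, 0, 0]
R4 ← R4 − (1/2)·R2: [0, 0, 0, 0]
2 nonzero rows, so rank(AB) = 2.

2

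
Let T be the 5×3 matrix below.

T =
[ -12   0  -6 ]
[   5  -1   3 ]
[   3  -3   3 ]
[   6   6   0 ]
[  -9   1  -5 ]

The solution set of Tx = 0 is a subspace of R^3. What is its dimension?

1

Row reduce to echelon form.
R2 ← R2 + (5/12)·R1: [0, -1, 1/2]
R3 ← R3 + (1/4)·R1: [0, -3, 3/2]
R4 ← R4 + (1/2)·R1: [0, 6, -3]
R5 ← R5 − (3/4)·R1: [0, 1, -1/2]
R3 ← R3 − (3)·R2: [0, 0, 0]
R4 ← R4 + (6)·R2: [0, 0, 0]
R5 ← R5 + R2: [0, 0, 0]
2 nonzero rows, so rank(T) = 2.
T has 3 columns; by rank–nullity, nullity = 3 − 2 = 1.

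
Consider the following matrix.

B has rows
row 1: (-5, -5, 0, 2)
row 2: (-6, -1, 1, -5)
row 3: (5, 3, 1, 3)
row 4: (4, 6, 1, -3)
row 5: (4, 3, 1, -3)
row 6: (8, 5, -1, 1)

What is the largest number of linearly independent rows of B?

4

Row reduce to echelon form.
R2 ← R2 − (6/5)·R1: [0, 5, 1, -37/5]
R3 ← R3 + R1: [0, -2, 1, 5]
R4 ← R4 + (4/5)·R1: [0, 2, 1, -7/5]
R5 ← R5 + (4/5)·R1: [0, -1, 1, -7/5]
R6 ← R6 + (8/5)·R1: [0, -3, -1, 21/5]
R3 ← R3 + (2/5)·R2: [0, 0, 7/5, 51/25]
R4 ← R4 − (2/5)·R2: [0, 0, 3/5, 39/25]
R5 ← R5 + (1/5)·R2: [0, 0, 6/5, -72/25]
R6 ← R6 + (3/5)·R2: [0, 0, -2/5, -6/25]
R4 ← R4 − (3/7)·R3: [0, 0, 0, 24/35]
R5 ← R5 − (6/7)·R3: [0, 0, 0, -162/35]
R6 ← R6 + (2/7)·R3: [0, 0, 0, 12/35]
R5 ← R5 + (27/4)·R4: [0, 0, 0, 0]
R6 ← R6 − (1/2)·R4: [0, 0, 0, 0]
Echelon form has 4 nonzero rows, so rank(B) = 4.
The rank gives the maximum number of linearly independent rows: 4.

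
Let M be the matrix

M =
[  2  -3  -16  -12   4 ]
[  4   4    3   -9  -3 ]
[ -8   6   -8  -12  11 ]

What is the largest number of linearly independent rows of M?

Row reduce to echelon form.
R2 ← R2 − (2)·R1: [0, 10, 35, 15, -11]
R3 ← R3 + (4)·R1: [0, -6, -72, -60, 27]
R3 ← R3 + (3/5)·R2: [0, 0, -51, -51, 102/5]
Echelon form has 3 nonzero rows, so rank(M) = 3.
The rank gives the maximum number of linearly independent rows: 3.

3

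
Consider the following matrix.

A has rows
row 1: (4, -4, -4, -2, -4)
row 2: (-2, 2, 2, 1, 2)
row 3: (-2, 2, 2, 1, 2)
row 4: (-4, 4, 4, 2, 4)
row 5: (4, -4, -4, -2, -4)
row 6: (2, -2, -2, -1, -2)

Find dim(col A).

Row reduce to echelon form.
R2 ← R2 + (1/2)·R1: [0, 0, 0, 0, 0]
R3 ← R3 + (1/2)·R1: [0, 0, 0, 0, 0]
R4 ← R4 + R1: [0, 0, 0, 0, 0]
R5 ← R5 − R1: [0, 0, 0, 0, 0]
R6 ← R6 − (1/2)·R1: [0, 0, 0, 0, 0]
Echelon form has 1 nonzero row, so rank(A) = 1.
The column space has dimension equal to the rank: 1.

1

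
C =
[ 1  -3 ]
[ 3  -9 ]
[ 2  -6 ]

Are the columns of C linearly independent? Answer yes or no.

Row reduce C to echelon form.
R2 ← R2 − (3)·R1: [0, 0]
R3 ← R3 − (2)·R1: [0, 0]
1 pivot among 2 columns.
Only 1 < 2 pivot columns, so the columns are linearly dependent.

no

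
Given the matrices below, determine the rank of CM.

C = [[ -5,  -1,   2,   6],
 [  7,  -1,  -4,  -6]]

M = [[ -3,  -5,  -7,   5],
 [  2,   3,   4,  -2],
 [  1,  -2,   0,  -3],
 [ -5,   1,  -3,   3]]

2

First compute CM:
[[-15,  24,  13, -11],
 [  3, -36, -35,  31]]
Now row reduce the product.
R2 ← R2 + (1/5)·R1: [0, -156/5, -162/5, 144/5]
2 nonzero rows, so rank(CM) = 2.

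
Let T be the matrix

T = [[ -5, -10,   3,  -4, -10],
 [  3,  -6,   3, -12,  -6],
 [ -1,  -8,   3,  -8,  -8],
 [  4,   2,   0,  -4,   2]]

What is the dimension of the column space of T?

Row reduce to echelon form.
R2 ← R2 + (3/5)·R1: [0, -12, 24/5, -72/5, -12]
R3 ← R3 − (1/5)·R1: [0, -6, 12/5, -36/5, -6]
R4 ← R4 + (4/5)·R1: [0, -6, 12/5, -36/5, -6]
R3 ← R3 − (1/2)·R2: [0, 0, 0, 0, 0]
R4 ← R4 − (1/2)·R2: [0, 0, 0, 0, 0]
Echelon form has 2 nonzero rows, so rank(T) = 2.
The column space has dimension equal to the rank: 2.

2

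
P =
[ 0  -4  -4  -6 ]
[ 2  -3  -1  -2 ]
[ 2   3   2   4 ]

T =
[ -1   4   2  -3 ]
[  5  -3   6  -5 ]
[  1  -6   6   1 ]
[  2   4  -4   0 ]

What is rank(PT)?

First compute PT:
[[-36,  12, -24,  16],
 [-22,  15, -12,   8],
 [ 23,   3,  18, -19]]
Now row reduce the product.
R2 ← R2 − (11/18)·R1: [0, 23/3, 8/3, -16/9]
R3 ← R3 + (23/36)·R1: [0, 32/3, 8/3, -79/9]
R3 ← R3 − (32/23)·R2: [0, 0, -24/23, -145/23]
3 nonzero rows, so rank(PT) = 3.

3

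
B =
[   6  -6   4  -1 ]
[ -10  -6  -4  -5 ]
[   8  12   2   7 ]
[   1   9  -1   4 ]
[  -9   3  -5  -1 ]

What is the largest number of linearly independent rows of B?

Row reduce to echelon form.
R2 ← R2 + (5/3)·R1: [0, -16, 8/3, -20/3]
R3 ← R3 − (4/3)·R1: [0, 20, -10/3, 25/3]
R4 ← R4 − (1/6)·R1: [0, 10, -5/3, 25/6]
R5 ← R5 + (3/2)·R1: [0, -6, 1, -5/2]
R3 ← R3 + (5/4)·R2: [0, 0, 0, 0]
R4 ← R4 + (5/8)·R2: [0, 0, 0, 0]
R5 ← R5 − (3/8)·R2: [0, 0, 0, 0]
Echelon form has 2 nonzero rows, so rank(B) = 2.
The rank gives the maximum number of linearly independent rows: 2.

2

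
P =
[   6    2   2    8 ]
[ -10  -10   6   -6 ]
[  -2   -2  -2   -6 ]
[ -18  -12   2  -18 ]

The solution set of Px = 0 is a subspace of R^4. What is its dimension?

1

Row reduce to echelon form.
R2 ← R2 + (5/3)·R1: [0, -20/3, 28/3, 22/3]
R3 ← R3 + (1/3)·R1: [0, -4/3, -4/3, -10/3]
R4 ← R4 + (3)·R1: [0, -6, 8, 6]
R3 ← R3 − (1/5)·R2: [0, 0, -16/5, -24/5]
R4 ← R4 − (9/10)·R2: [0, 0, -2/5, -3/5]
R4 ← R4 − (1/8)·R3: [0, 0, 0, 0]
3 nonzero rows, so rank(P) = 3.
P has 4 columns; by rank–nullity, nullity = 4 − 3 = 1.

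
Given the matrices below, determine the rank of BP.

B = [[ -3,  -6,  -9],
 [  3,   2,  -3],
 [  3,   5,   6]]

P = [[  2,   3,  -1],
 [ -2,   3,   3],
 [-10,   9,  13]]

2

First compute BP:
[[ 96, -108, -132],
 [ 32, -12, -36],
 [-64,  78,  90]]
Now row reduce the product.
R2 ← R2 − (1/3)·R1: [0, 24, 8]
R3 ← R3 + (2/3)·R1: [0, 6, 2]
R3 ← R3 − (1/4)·R2: [0, 0, 0]
2 nonzero rows, so rank(BP) = 2.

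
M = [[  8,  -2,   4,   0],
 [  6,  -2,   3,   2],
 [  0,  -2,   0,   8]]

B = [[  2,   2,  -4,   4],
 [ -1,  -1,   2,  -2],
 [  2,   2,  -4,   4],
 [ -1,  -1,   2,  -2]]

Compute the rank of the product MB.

1

First compute MB:
[[ 26,  26, -52,  52],
 [ 18,  18, -36,  36],
 [ -6,  -6,  12, -12]]
Now row reduce the product.
R2 ← R2 − (9/13)·R1: [0, 0, 0, 0]
R3 ← R3 + (3/13)·R1: [0, 0, 0, 0]
1 nonzero row, so rank(MB) = 1.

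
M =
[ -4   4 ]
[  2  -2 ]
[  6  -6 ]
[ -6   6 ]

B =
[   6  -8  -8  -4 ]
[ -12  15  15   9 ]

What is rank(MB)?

First compute MB:
[[-72,  92,  92,  52],
 [ 36, -46, -46, -26],
 [108, -138, -138, -78],
 [-108, 138, 138,  78]]
Now row reduce the product.
R2 ← R2 + (1/2)·R1: [0, 0, 0, 0]
R3 ← R3 + (3/2)·R1: [0, 0, 0, 0]
R4 ← R4 − (3/2)·R1: [0, 0, 0, 0]
1 nonzero row, so rank(MB) = 1.

1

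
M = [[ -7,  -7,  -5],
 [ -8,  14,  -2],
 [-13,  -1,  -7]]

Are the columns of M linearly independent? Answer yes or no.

Row reduce M to echelon form.
R2 ← R2 − (8/7)·R1: [0, 22, 26/7]
R3 ← R3 − (13/7)·R1: [0, 12, 16/7]
R3 ← R3 − (6/11)·R2: [0, 0, 20/77]
3 pivots among 3 columns.
Every column is a pivot column, so the columns are linearly independent.

yes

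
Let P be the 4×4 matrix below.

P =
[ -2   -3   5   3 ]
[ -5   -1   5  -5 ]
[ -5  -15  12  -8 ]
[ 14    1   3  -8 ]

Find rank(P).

4

Row reduce to echelon form.
R2 ← R2 − (5/2)·R1: [0, 13/2, -15/2, -25/2]
R3 ← R3 − (5/2)·R1: [0, -15/2, -1/2, -31/2]
R4 ← R4 + (7)·R1: [0, -20, 38, 13]
R3 ← R3 + (15/13)·R2: [0, 0, -119/13, -389/13]
R4 ← R4 + (40/13)·R2: [0, 0, 194/13, -331/13]
R4 ← R4 + (194/119)·R3: [0, 0, 0, -8835/119]
Echelon form has 4 nonzero rows, so rank(P) = 4.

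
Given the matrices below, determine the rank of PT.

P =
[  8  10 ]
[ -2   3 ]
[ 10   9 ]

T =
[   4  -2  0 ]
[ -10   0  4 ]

First compute PT:
[[-68, -16,  40],
 [-38,   4,  12],
 [-50, -20,  36]]
Now row reduce the product.
R2 ← R2 − (19/34)·R1: [0, 220/17, -176/17]
R3 ← R3 − (25/34)·R1: [0, -140/17, 112/17]
R3 ← R3 + (7/11)·R2: [0, 0, 0]
2 nonzero rows, so rank(PT) = 2.

2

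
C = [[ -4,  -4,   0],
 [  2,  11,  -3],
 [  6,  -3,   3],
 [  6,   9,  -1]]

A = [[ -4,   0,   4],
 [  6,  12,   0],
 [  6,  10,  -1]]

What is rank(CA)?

First compute CA:
[[ -8, -48, -16],
 [ 40, 102,  11],
 [-24,  -6,  21],
 [ 24,  98,  25]]
Now row reduce the product.
R2 ← R2 + (5)·R1: [0, -138, -69]
R3 ← R3 − (3)·R1: [0, 138, 69]
R4 ← R4 + (3)·R1: [0, -46, -23]
R3 ← R3 + R2: [0, 0, 0]
R4 ← R4 − (1/3)·R2: [0, 0, 0]
2 nonzero rows, so rank(CA) = 2.

2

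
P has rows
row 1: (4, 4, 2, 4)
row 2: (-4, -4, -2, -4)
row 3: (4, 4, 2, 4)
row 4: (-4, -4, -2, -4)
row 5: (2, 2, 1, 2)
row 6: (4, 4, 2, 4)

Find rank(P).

Row reduce to echelon form.
R2 ← R2 + R1: [0, 0, 0, 0]
R3 ← R3 − R1: [0, 0, 0, 0]
R4 ← R4 + R1: [0, 0, 0, 0]
R5 ← R5 − (1/2)·R1: [0, 0, 0, 0]
R6 ← R6 − R1: [0, 0, 0, 0]
Echelon form has 1 nonzero row, so rank(P) = 1.

1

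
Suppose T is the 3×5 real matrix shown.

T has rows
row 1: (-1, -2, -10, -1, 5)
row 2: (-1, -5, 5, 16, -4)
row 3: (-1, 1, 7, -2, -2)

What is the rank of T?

3

Row reduce to echelon form.
R2 ← R2 − R1: [0, -3, 15, 17, -9]
R3 ← R3 − R1: [0, 3, 17, -1, -7]
R3 ← R3 + R2: [0, 0, 32, 16, -16]
Echelon form has 3 nonzero rows, so rank(T) = 3.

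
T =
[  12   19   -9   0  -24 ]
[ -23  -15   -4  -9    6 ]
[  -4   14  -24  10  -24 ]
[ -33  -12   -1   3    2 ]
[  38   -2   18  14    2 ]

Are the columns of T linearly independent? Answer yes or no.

Row reduce T to echelon form.
R2 ← R2 + (23/12)·R1: [0, 257/12, -85/4, -9, -40]
R3 ← R3 + (1/3)·R1: [0, 61/3, -27, 10, -32]
R4 ← R4 + (11/4)·R1: [0, 161/4, -103/4, 3, -64]
R5 ← R5 − (19/6)·R1: [0, -373/6, 93/2, 14, 78]
R3 ← R3 − (244/257)·R2: [0, 0, -1754/257, 4766/257, 1536/257]
R4 ← R4 − (483/257)·R2: [0, 0, 3646/257, 5118/257, 2872/257]
R5 ← R5 + (746/257)·R2: [0, 0, -3902/257, -3116/257, -9794/257]
R4 ← R4 + (1823/877)·R3: [0, 0, 0, 51272/877, 20696/877]
R5 ← R5 − (1951/877)·R3: [0, 0, 0, -46814/877, -45082/877]
R5 ← R5 + (23407/25636)·R4: [0, 0, 0, 0, -14720/493]
5 pivots among 5 columns.
Every column is a pivot column, so the columns are linearly independent.

yes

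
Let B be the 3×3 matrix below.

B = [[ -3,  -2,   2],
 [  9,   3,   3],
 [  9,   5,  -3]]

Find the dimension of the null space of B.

Row reduce to echelon form.
R2 ← R2 + (3)·R1: [0, -3, 9]
R3 ← R3 + (3)·R1: [0, -1, 3]
R3 ← R3 − (1/3)·R2: [0, 0, 0]
2 nonzero rows, so rank(B) = 2.
B has 3 columns; by rank–nullity, nullity = 3 − 2 = 1.

1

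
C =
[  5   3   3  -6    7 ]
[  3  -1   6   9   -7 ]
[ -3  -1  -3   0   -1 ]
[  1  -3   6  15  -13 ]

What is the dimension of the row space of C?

2

Row reduce to echelon form.
R2 ← R2 − (3/5)·R1: [0, -14/5, 21/5, 63/5, -56/5]
R3 ← R3 + (3/5)·R1: [0, 4/5, -6/5, -18/5, 16/5]
R4 ← R4 − (1/5)·R1: [0, -18/5, 27/5, 81/5, -72/5]
R3 ← R3 + (2/7)·R2: [0, 0, 0, 0, 0]
R4 ← R4 − (9/7)·R2: [0, 0, 0, 0, 0]
Echelon form has 2 nonzero rows, so rank(C) = 2.
The row space has dimension equal to the rank: 2.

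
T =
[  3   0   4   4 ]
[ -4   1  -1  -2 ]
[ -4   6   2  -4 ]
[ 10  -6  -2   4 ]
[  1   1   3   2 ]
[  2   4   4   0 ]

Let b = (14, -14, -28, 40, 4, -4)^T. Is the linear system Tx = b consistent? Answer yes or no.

Row reduce the augmented matrix [T | b].
R2 ← R2 + (4/3)·R1: [0, 1, 13/3, 10/3, 14/3]
R3 ← R3 + (4/3)·R1: [0, 6, 22/3, 4/3, -28/3]
R4 ← R4 − (10/3)·R1: [0, -6, -46/3, -28/3, -20/3]
R5 ← R5 − (1/3)·R1: [0, 1, 5/3, 2/3, -2/3]
R6 ← R6 − (2/3)·R1: [0, 4, 4/3, -8/3, -40/3]
R3 ← R3 − (6)·R2: [0, 0, -56/3, -56/3, -112/3]
R4 ← R4 + (6)·R2: [0, 0, 32/3, 32/3, 64/3]
R5 ← R5 − R2: [0, 0, -8/3, -8/3, -16/3]
R6 ← R6 − (4)·R2: [0, 0, -16, -16, -32]
R4 ← R4 + (4/7)·R3: [0, 0, 0, 0, 0]
R5 ← R5 − (1/7)·R3: [0, 0, 0, 0, 0]
R6 ← R6 − (6/7)·R3: [0, 0, 0, 0, 0]
The echelon form has 3 nonzero rows, and every pivot lies in the first 4 columns, so rank(T) = rank([T|b]) = 3.
The system is consistent.

yes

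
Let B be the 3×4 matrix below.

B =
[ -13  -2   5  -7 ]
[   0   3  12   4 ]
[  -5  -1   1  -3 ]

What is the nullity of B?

2

Row reduce to echelon form.
R3 ← R3 − (5/13)·R1: [0, -3/13, -12/13, -4/13]
R3 ← R3 + (1/13)·R2: [0, 0, 0, 0]
2 nonzero rows, so rank(B) = 2.
B has 4 columns; by rank–nullity, nullity = 4 − 2 = 2.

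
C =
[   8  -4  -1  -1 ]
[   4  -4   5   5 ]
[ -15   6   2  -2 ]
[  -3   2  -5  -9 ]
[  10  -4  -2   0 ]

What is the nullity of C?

Row reduce to echelon form.
R2 ← R2 − (1/2)·R1: [0, -2, 11/2, 11/2]
R3 ← R3 + (15/8)·R1: [0, -3/2, 1/8, -31/8]
R4 ← R4 + (3/8)·R1: [0, 1/2, -43/8, -75/8]
R5 ← R5 − (5/4)·R1: [0, 1, -3/4, 5/4]
R3 ← R3 − (3/4)·R2: [0, 0, -4, -8]
R4 ← R4 + (1/4)·R2: [0, 0, -4, -8]
R5 ← R5 + (1/2)·R2: [0, 0, 2, 4]
R4 ← R4 − R3: [0, 0, 0, 0]
R5 ← R5 + (1/2)·R3: [0, 0, 0, 0]
3 nonzero rows, so rank(C) = 3.
C has 4 columns; by rank–nullity, nullity = 4 − 3 = 1.

1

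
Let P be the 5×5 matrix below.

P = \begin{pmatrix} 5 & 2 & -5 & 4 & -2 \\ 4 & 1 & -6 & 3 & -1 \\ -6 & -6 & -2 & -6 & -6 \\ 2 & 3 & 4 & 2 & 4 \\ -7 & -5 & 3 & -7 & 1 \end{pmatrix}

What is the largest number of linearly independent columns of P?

Row reduce to echelon form.
R2 ← R2 − (4/5)·R1: [0, -3/5, -2, -1/5, 3/5]
R3 ← R3 + (6/5)·R1: [0, -18/5, -8, -6/5, -42/5]
R4 ← R4 − (2/5)·R1: [0, 11/5, 6, 2/5, 24/5]
R5 ← R5 + (7/5)·R1: [0, -11/5, -4, -7/5, -9/5]
R3 ← R3 − (6)·R2: [0, 0, 4, 0, -12]
R4 ← R4 + (11/3)·R2: [0, 0, -4/3, -1/3, 7]
R5 ← R5 − (11/3)·R2: [0, 0, 10/3, -2/3, -4]
R4 ← R4 + (1/3)·R3: [0, 0, 0, -1/3, 3]
R5 ← R5 − (5/6)·R3: [0, 0, 0, -2/3, 6]
R5 ← R5 − (2)·R4: [0, 0, 0, 0, 0]
Echelon form has 4 nonzero rows, so rank(P) = 4.
The rank gives the maximum number of linearly independent columns: 4.

4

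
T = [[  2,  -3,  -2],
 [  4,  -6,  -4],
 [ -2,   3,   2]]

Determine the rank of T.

Row reduce to echelon form.
R2 ← R2 − (2)·R1: [0, 0, 0]
R3 ← R3 + R1: [0, 0, 0]
Echelon form has 1 nonzero row, so rank(T) = 1.

1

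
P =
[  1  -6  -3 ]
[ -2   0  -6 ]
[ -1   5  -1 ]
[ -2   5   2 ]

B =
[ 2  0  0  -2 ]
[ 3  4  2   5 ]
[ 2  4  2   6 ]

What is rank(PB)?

2

First compute PB:
[[-22, -36, -18, -50],
 [-16, -24, -12, -32],
 [ 11,  16,   8,  21],
 [ 15,  28,  14,  41]]
Now row reduce the product.
R2 ← R2 − (8/11)·R1: [0, 24/11, 12/11, 48/11]
R3 ← R3 + (1/2)·R1: [0, -2, -1, -4]
R4 ← R4 + (15/22)·R1: [0, 38/11, 19/11, 76/11]
R3 ← R3 + (11/12)·R2: [0, 0, 0, 0]
R4 ← R4 − (19/12)·R2: [0, 0, 0, 0]
2 nonzero rows, so rank(PB) = 2.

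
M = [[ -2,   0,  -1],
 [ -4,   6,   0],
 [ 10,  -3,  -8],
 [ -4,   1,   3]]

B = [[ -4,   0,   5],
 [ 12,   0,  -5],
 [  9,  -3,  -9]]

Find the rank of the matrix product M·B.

First compute MB:
[[ -1,   3,  -1],
 [ 88,   0, -50],
 [-148,  24, 137],
 [ 55,  -9, -52]]
Now row reduce the product.
R2 ← R2 + (88)·R1: [0, 264, -138]
R3 ← R3 − (148)·R1: [0, -420, 285]
R4 ← R4 + (55)·R1: [0, 156, -107]
R3 ← R3 + (35/22)·R2: [0, 0, 720/11]
R4 ← R4 − (13/22)·R2: [0, 0, -280/11]
R4 ← R4 + (7/18)·R3: [0, 0, 0]
3 nonzero rows, so rank(MB) = 3.

3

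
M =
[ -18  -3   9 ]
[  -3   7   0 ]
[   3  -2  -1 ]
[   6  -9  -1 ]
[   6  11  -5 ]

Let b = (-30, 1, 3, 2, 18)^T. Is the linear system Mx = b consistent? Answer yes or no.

Row reduce the augmented matrix [M | b].
R2 ← R2 − (1/6)·R1: [0, 15/2, -3/2, 6]
R3 ← R3 + (1/6)·R1: [0, -5/2, 1/2, -2]
R4 ← R4 + (1/3)·R1: [0, -10, 2, -8]
R5 ← R5 + (1/3)·R1: [0, 10, -2, 8]
R3 ← R3 + (1/3)·R2: [0, 0, 0, 0]
R4 ← R4 + (4/3)·R2: [0, 0, 0, 0]
R5 ← R5 − (4/3)·R2: [0, 0, 0, 0]
The echelon form has 2 nonzero rows, and every pivot lies in the first 3 columns, so rank(M) = rank([M|b]) = 2.
The system is consistent.

yes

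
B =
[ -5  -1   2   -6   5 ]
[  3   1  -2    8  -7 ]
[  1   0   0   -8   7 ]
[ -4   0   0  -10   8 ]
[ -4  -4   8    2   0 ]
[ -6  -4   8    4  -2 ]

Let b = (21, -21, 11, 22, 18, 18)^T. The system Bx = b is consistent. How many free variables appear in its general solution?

2

Row reduce the augmented matrix [B | b].
R2 ← R2 + (3/5)·R1: [0, 2/5, -4/5, 22/5, -4, -42/5]
R3 ← R3 + (1/5)·R1: [0, -1/5, 2/5, -46/5, 8, 76/5]
R4 ← R4 − (4/5)·R1: [0, 4/5, -8/5, -26/5, 4, 26/5]
R5 ← R5 − (4/5)·R1: [0, -16/5, 32/5, 34/5, -4, 6/5]
R6 ← R6 − (6/5)·R1: [0, -14/5, 28/5, 56/5, -8, -36/5]
R3 ← R3 + (1/2)·R2: [0, 0, 0, -7, 6, 11]
R4 ← R4 − (2)·R2: [0, 0, 0, -14, 12, 22]
R5 ← R5 + (8)·R2: [0, 0, 0, 42, -36, -66]
R6 ← R6 + (7)·R2: [0, 0, 0, 42, -36, -66]
R4 ← R4 − (2)·R3: [0, 0, 0, 0, 0, 0]
R5 ← R5 + (6)·R3: [0, 0, 0, 0, 0, 0]
R6 ← R6 + (6)·R3: [0, 0, 0, 0, 0, 0]
The echelon form has 3 nonzero rows, and every pivot lies in the first 5 columns, so rank(B) = rank([B|b]) = 3.
The system is consistent.
Free variables = (unknowns) − (rank) = 5 − 3 = 2.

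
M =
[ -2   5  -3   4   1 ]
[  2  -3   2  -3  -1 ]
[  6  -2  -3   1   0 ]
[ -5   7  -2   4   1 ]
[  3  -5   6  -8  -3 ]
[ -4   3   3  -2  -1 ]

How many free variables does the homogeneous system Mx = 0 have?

2

Row reduce to echelon form.
R2 ← R2 + R1: [0, 2, -1, 1, 0]
R3 ← R3 + (3)·R1: [0, 13, -12, 13, 3]
R4 ← R4 − (5/2)·R1: [0, -11/2, 11/2, -6, -3/2]
R5 ← R5 + (3/2)·R1: [0, 5/2, 3/2, -2, -3/2]
R6 ← R6 − (2)·R1: [0, -7, 9, -10, -3]
R3 ← R3 − (13/2)·R2: [0, 0, -11/2, 13/2, 3]
R4 ← R4 + (11/4)·R2: [0, 0, 11/4, -13/4, -3/2]
R5 ← R5 − (5/4)·R2: [0, 0, 11/4, -13/4, -3/2]
R6 ← R6 + (7/2)·R2: [0, 0, 11/2, -13/2, -3]
R4 ← R4 + (1/2)·R3: [0, 0, 0, 0, 0]
R5 ← R5 + (1/2)·R3: [0, 0, 0, 0, 0]
R6 ← R6 + R3: [0, 0, 0, 0, 0]
3 nonzero rows, so rank(M) = 3.
M has 5 columns; by rank–nullity, nullity = 5 − 3 = 2.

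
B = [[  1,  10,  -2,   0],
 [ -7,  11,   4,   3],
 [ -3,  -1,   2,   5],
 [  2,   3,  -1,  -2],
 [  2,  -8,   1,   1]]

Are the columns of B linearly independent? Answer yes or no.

Row reduce B to echelon form.
R2 ← R2 + (7)·R1: [0, 81, -10, 3]
R3 ← R3 + (3)·R1: [0, 29, -4, 5]
R4 ← R4 − (2)·R1: [0, -17, 3, -2]
R5 ← R5 − (2)·R1: [0, -28, 5, 1]
R3 ← R3 − (29/81)·R2: [0, 0, -34/81, 106/27]
R4 ← R4 + (17/81)·R2: [0, 0, 73/81, -37/27]
R5 ← R5 + (28/81)·R2: [0, 0, 125/81, 55/27]
R4 ← R4 + (73/34)·R3: [0, 0, 0, 120/17]
R5 ← R5 + (125/34)·R3: [0, 0, 0, 280/17]
R5 ← R5 − (7/3)·R4: [0, 0, 0, 0]
4 pivots among 4 columns.
Every column is a pivot column, so the columns are linearly independent.

yes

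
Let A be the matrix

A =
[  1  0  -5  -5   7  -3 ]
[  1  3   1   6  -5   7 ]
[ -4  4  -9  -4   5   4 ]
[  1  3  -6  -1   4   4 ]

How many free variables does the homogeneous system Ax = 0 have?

Row reduce to echelon form.
R2 ← R2 − R1: [0, 3, 6, 11, -12, 10]
R3 ← R3 + (4)·R1: [0, 4, -29, -24, 33, -8]
R4 ← R4 − R1: [0, 3, -1, 4, -3, 7]
R3 ← R3 − (4/3)·R2: [0, 0, -37, -116/3, 49, -64/3]
R4 ← R4 − R2: [0, 0, -7, -7, 9, -3]
R4 ← R4 − (7/37)·R3: [0, 0, 0, 35/111, -10/37, 115/111]
4 nonzero rows, so rank(A) = 4.
A has 6 columns; by rank–nullity, nullity = 6 − 4 = 2.

2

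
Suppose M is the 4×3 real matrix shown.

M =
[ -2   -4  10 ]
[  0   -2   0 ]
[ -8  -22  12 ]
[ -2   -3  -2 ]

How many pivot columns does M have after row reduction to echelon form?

3

Row reduce to echelon form.
R3 ← R3 − (4)·R1: [0, -6, -28]
R4 ← R4 − R1: [0, 1, -12]
R3 ← R3 − (3)·R2: [0, 0, -28]
R4 ← R4 + (1/2)·R2: [0, 0, -12]
R4 ← R4 − (3/7)·R3: [0, 0, 0]
Echelon form has 3 nonzero rows, so rank(M) = 3.
Each nonzero row contributes one pivot column: 3 pivot columns.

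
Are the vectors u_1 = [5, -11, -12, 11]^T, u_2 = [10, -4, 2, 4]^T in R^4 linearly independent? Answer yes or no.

Form the matrix with these vectors as rows and row reduce.
R2 ← R2 − (2)·R1: [0, 18, 26, -18]
2 nonzero rows, so the 2 vectors span a space of dimension 2.
Since 2 = 2, the vectors are linearly independent.

yes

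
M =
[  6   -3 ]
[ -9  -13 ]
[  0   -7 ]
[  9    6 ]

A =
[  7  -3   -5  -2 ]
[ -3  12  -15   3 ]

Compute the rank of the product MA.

First compute MA:
[[ 51, -54,  15, -21],
 [-24, -129, 240, -21],
 [ 21, -84, 105, -21],
 [ 45,  45, -135,   0]]
Now row reduce the product.
R2 ← R2 + (8/17)·R1: [0, -2625/17, 4200/17, -525/17]
R3 ← R3 − (7/17)·R1: [0, -1050/17, 1680/17, -210/17]
R4 ← R4 − (15/17)·R1: [0, 1575/17, -2520/17, 315/17]
R3 ← R3 − (2/5)·R2: [0, 0, 0, 0]
R4 ← R4 + (3/5)·R2: [0, 0, 0, 0]
2 nonzero rows, so rank(MA) = 2.

2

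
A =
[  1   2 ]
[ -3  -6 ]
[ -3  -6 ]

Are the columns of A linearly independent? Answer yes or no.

Row reduce A to echelon form.
R2 ← R2 + (3)·R1: [0, 0]
R3 ← R3 + (3)·R1: [0, 0]
1 pivot among 2 columns.
Only 1 < 2 pivot columns, so the columns are linearly dependent.

no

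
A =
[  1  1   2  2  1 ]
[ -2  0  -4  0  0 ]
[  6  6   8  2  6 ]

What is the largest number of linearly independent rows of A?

3

Row reduce to echelon form.
R2 ← R2 + (2)·R1: [0, 2, 0, 4, 2]
R3 ← R3 − (6)·R1: [0, 0, -4, -10, 0]
Echelon form has 3 nonzero rows, so rank(A) = 3.
The rank gives the maximum number of linearly independent rows: 3.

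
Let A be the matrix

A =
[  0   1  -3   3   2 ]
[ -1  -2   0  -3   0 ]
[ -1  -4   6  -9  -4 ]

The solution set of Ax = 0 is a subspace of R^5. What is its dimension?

Row reduce to echelon form.
Swap R1 ↔ R2
R3 ← R3 − R1: [0, -2, 6, -6, -4]
R3 ← R3 + (2)·R2: [0, 0, 0, 0, 0]
2 nonzero rows, so rank(A) = 2.
A has 5 columns; by rank–nullity, nullity = 5 − 2 = 3.

3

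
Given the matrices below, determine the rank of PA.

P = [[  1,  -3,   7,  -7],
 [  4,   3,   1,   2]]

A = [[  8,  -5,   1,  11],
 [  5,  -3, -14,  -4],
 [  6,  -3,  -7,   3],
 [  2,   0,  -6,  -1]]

2

First compute PA:
[[ 21, -17,  36,  51],
 [ 57, -32, -57,  33]]
Now row reduce the product.
R2 ← R2 − (19/7)·R1: [0, 99/7, -1083/7, -738/7]
2 nonzero rows, so rank(PA) = 2.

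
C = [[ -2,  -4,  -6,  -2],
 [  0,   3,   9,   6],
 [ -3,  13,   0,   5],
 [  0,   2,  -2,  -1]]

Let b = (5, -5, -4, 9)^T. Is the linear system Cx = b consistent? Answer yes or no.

Row reduce the augmented matrix [C | b].
R3 ← R3 − (3/2)·R1: [0, 19, 9, 8, -23/2]
R3 ← R3 − (19/3)·R2: [0, 0, -48, -30, 121/6]
R4 ← R4 − (2/3)·R2: [0, 0, -8, -5, 37/3]
R4 ← R4 − (1/6)·R3: [0, 0, 0, 0, 323/36]
The echelon form has 4 nonzero rows; the last pivot sits in the augmented column, so rank(C) = 3 but rank([C|b]) = 4.
Since the ranks differ, the system is inconsistent.

no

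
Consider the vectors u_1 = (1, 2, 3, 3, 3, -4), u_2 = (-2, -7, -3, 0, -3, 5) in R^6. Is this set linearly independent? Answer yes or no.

yes

Form the matrix with these vectors as rows and row reduce.
R2 ← R2 + (2)·R1: [0, -3, 3, 6, 3, -3]
2 nonzero rows, so the 2 vectors span a space of dimension 2.
Since 2 = 2, the vectors are linearly independent.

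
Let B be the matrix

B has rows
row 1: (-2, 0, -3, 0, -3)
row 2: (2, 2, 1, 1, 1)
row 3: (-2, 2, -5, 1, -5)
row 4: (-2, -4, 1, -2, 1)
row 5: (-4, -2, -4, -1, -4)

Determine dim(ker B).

Row reduce to echelon form.
R2 ← R2 + R1: [0, 2, -2, 1, -2]
R3 ← R3 − R1: [0, 2, -2, 1, -2]
R4 ← R4 − R1: [0, -4, 4, -2, 4]
R5 ← R5 − (2)·R1: [0, -2, 2, -1, 2]
R3 ← R3 − R2: [0, 0, 0, 0, 0]
R4 ← R4 + (2)·R2: [0, 0, 0, 0, 0]
R5 ← R5 + R2: [0, 0, 0, 0, 0]
2 nonzero rows, so rank(B) = 2.
B has 5 columns; by rank–nullity, nullity = 5 − 2 = 3.

3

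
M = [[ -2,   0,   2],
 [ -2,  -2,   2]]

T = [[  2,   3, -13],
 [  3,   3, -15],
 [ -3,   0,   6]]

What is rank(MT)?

2

First compute MT:
[[-10,  -6,  38],
 [-16, -12,  68]]
Now row reduce the product.
R2 ← R2 − (8/5)·R1: [0, -12/5, 36/5]
2 nonzero rows, so rank(MT) = 2.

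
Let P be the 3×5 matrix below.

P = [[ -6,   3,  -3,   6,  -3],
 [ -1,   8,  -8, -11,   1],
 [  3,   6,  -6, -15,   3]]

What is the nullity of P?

Row reduce to echelon form.
R2 ← R2 − (1/6)·R1: [0, 15/2, -15/2, -12, 3/2]
R3 ← R3 + (1/2)·R1: [0, 15/2, -15/2, -12, 3/2]
R3 ← R3 − R2: [0, 0, 0, 0, 0]
2 nonzero rows, so rank(P) = 2.
P has 5 columns; by rank–nullity, nullity = 5 − 2 = 3.

3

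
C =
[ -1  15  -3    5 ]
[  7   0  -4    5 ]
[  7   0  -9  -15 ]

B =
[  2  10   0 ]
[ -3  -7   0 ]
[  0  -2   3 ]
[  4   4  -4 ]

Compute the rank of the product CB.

3

First compute CB:
[[-27, -89, -29],
 [ 34,  98, -32],
 [-46,  28,  33]]
Now row reduce the product.
R2 ← R2 + (34/27)·R1: [0, -380/27, -1850/27]
R3 ← R3 − (46/27)·R1: [0, 4850/27, 2225/27]
R3 ← R3 + (485/38)·R2: [0, 0, -15050/19]
3 nonzero rows, so rank(CB) = 3.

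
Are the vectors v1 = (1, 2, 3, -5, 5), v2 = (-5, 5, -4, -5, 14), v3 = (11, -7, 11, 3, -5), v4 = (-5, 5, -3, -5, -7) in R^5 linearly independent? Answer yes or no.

no

Form the matrix with these vectors as rows and row reduce.
R2 ← R2 + (5)·R1: [0, 15, 11, -30, 39]
R3 ← R3 − (11)·R1: [0, -29, -22, 58, -60]
R4 ← R4 + (5)·R1: [0, 15, 12, -30, 18]
R3 ← R3 + (29/15)·R2: [0, 0, -11/15, 0, 77/5]
R4 ← R4 − R2: [0, 0, 1, 0, -21]
R4 ← R4 + (15/11)·R3: [0, 0, 0, 0, 0]
3 nonzero rows, so the 4 vectors span a space of dimension 3.
Since 3 < 4, the vectors are linearly dependent.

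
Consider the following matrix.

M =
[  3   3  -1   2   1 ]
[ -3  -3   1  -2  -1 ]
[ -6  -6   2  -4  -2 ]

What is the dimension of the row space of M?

Row reduce to echelon form.
R2 ← R2 + R1: [0, 0, 0, 0, 0]
R3 ← R3 + (2)·R1: [0, 0, 0, 0, 0]
Echelon form has 1 nonzero row, so rank(M) = 1.
The row space has dimension equal to the rank: 1.

1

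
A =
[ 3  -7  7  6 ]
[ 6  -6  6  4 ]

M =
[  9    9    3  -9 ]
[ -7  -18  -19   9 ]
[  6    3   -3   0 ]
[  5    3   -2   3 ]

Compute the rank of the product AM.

First compute AM:
[[148, 192, 109, -72],
 [152, 192, 106, -96]]
Now row reduce the product.
R2 ← R2 − (38/37)·R1: [0, -192/37, -220/37, -816/37]
2 nonzero rows, so rank(AM) = 2.

2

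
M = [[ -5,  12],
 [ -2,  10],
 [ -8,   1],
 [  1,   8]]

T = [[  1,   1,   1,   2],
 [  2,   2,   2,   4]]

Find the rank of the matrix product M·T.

1

First compute MT:
[[ 19,  19,  19,  38],
 [ 18,  18,  18,  36],
 [ -6,  -6,  -6, -12],
 [ 17,  17,  17,  34]]
Now row reduce the product.
R2 ← R2 − (18/19)·R1: [0, 0, 0, 0]
R3 ← R3 + (6/19)·R1: [0, 0, 0, 0]
R4 ← R4 − (17/19)·R1: [0, 0, 0, 0]
1 nonzero row, so rank(MT) = 1.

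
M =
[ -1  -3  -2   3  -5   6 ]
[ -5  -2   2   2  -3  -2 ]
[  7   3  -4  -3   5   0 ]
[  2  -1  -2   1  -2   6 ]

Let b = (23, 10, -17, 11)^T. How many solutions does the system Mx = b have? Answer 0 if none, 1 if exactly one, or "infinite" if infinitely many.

Row reduce the augmented matrix [M | b].
R2 ← R2 − (5)·R1: [0, 13, 12, -13, 22, -32, -105]
R3 ← R3 + (7)·R1: [0, -18, -18, 18, -30, 42, 144]
R4 ← R4 + (2)·R1: [0, -7, -6, 7, -12, 18, 57]
R3 ← R3 + (18/13)·R2: [0, 0, -18/13, 0, 6/13, -30/13, -18/13]
R4 ← R4 + (7/13)·R2: [0, 0, 6/13, 0, -2/13, 10/13, 6/13]
R4 ← R4 + (1/3)·R3: [0, 0, 0, 0, 0, 0, 0]
The echelon form has 3 nonzero rows, and every pivot lies in the first 6 columns, so rank(M) = rank([M|b]) = 3.
The system is consistent.
rank = 3 < 6 unknowns, so there are infinitely many solutions.

infinite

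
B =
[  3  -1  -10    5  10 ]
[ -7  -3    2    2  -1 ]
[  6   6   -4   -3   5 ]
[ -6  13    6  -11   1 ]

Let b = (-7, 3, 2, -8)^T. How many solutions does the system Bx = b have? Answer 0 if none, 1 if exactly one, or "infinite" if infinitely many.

0

Row reduce the augmented matrix [B | b].
R2 ← R2 + (7/3)·R1: [0, -16/3, -64/3, 41/3, 67/3, -40/3]
R3 ← R3 − (2)·R1: [0, 8, 16, -13, -15, 16]
R4 ← R4 + (2)·R1: [0, 11, -14, -1, 21, -22]
R3 ← R3 + (3/2)·R2: [0, 0, -16, 15/2, 37/2, -4]
R4 ← R4 + (33/16)·R2: [0, 0, -58, 435/16, 1073/16, -99/2]
R4 ← R4 − (29/8)·R3: [0, 0, 0, 0, 0, -35]
The echelon form has 4 nonzero rows; the last pivot sits in the augmented column, so rank(B) = 3 but rank([B|b]) = 4.
Since the ranks differ, the system is inconsistent.
It has no solutions.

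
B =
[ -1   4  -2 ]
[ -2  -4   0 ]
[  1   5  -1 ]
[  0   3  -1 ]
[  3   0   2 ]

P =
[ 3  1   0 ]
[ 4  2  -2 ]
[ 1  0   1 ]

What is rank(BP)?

First compute BP:
[[ 11,   7, -10],
 [-22, -10,   8],
 [ 22,  11, -11],
 [ 11,   6,  -7],
 [ 11,   3,   2]]
Now row reduce the product.
R2 ← R2 + (2)·R1: [0, 4, -12]
R3 ← R3 − (2)·R1: [0, -3, 9]
R4 ← R4 − R1: [0, -1, 3]
R5 ← R5 − R1: [0, -4, 12]
R3 ← R3 + (3/4)·R2: [0, 0, 0]
R4 ← R4 + (1/4)·R2: [0, 0, 0]
R5 ← R5 + R2: [0, 0, 0]
2 nonzero rows, so rank(BP) = 2.

2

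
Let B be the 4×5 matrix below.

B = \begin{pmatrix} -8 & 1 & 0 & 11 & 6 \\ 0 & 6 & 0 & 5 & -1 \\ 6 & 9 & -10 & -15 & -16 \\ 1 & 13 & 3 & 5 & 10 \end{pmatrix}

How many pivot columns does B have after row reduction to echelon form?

4

Row reduce to echelon form.
R3 ← R3 + (3/4)·R1: [0, 39/4, -10, -27/4, -23/2]
R4 ← R4 + (1/8)·R1: [0, 105/8, 3, 51/8, 43/4]
R3 ← R3 − (13/8)·R2: [0, 0, -10, -119/8, -79/8]
R4 ← R4 − (35/16)·R2: [0, 0, 3, -73/16, 207/16]
R4 ← R4 + (3/10)·R3: [0, 0, 0, -361/40, 399/40]
Echelon form has 4 nonzero rows, so rank(B) = 4.
Each nonzero row contributes one pivot column: 4 pivot columns.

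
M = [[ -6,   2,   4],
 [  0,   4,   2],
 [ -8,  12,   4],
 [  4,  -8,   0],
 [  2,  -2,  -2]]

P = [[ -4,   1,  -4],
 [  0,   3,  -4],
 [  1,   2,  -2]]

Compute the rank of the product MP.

2

First compute MP:
[[ 28,   8,   8],
 [  2,  16, -20],
 [ 36,  36, -24],
 [-16, -20,  16],
 [-10,  -8,   4]]
Now row reduce the product.
R2 ← R2 − (1/14)·R1: [0, 108/7, -144/7]
R3 ← R3 − (9/7)·R1: [0, 180/7, -240/7]
R4 ← R4 + (4/7)·R1: [0, -108/7, 144/7]
R5 ← R5 + (5/14)·R1: [0, -36/7, 48/7]
R3 ← R3 − (5/3)·R2: [0, 0, 0]
R4 ← R4 + R2: [0, 0, 0]
R5 ← R5 + (1/3)·R2: [0, 0, 0]
2 nonzero rows, so rank(MP) = 2.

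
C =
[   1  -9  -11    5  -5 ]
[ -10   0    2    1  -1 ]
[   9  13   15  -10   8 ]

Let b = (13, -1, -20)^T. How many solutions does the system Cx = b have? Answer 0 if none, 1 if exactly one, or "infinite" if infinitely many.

Row reduce the augmented matrix [C | b].
R2 ← R2 + (10)·R1: [0, -90, -108, 51, -51, 129]
R3 ← R3 − (9)·R1: [0, 94, 114, -55, 53, -137]
R3 ← R3 + (47/45)·R2: [0, 0, 6/5, -26/15, -4/15, -34/15]
The echelon form has 3 nonzero rows, and every pivot lies in the first 5 columns, so rank(C) = rank([C|b]) = 3.
The system is consistent.
rank = 3 < 5 unknowns, so there are infinitely many solutions.

infinite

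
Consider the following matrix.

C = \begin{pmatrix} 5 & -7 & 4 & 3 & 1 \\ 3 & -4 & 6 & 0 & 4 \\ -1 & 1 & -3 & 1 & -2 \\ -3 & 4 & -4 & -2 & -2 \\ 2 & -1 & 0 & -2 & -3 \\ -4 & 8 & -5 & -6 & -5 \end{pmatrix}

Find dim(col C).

4

Row reduce to echelon form.
R2 ← R2 − (3/5)·R1: [0, 1/5, 18/5, -9/5, 17/5]
R3 ← R3 + (1/5)·R1: [0, -2/5, -11/5, 8/5, -9/5]
R4 ← R4 + (3/5)·R1: [0, -1/5, -8/5, -1/5, -7/5]
R5 ← R5 − (2/5)·R1: [0, 9/5, -8/5, -16/5, -17/5]
R6 ← R6 + (4/5)·R1: [0, 12/5, -9/5, -18/5, -21/5]
R3 ← R3 + (2)·R2: [0, 0, 5, -2, 5]
R4 ← R4 + R2: [0, 0, 2, -2, 2]
R5 ← R5 − (9)·R2: [0, 0, -34, 13, -34]
R6 ← R6 − (12)·R2: [0, 0, -45, 18, -45]
R4 ← R4 − (2/5)·R3: [0, 0, 0, -6/5, 0]
R5 ← R5 + (34/5)·R3: [0, 0, 0, -3/5, 0]
R6 ← R6 + (9)·R3: [0, 0, 0, 0, 0]
R5 ← R5 − (1/2)·R4: [0, 0, 0, 0, 0]
Echelon form has 4 nonzero rows, so rank(C) = 4.
The column space has dimension equal to the rank: 4.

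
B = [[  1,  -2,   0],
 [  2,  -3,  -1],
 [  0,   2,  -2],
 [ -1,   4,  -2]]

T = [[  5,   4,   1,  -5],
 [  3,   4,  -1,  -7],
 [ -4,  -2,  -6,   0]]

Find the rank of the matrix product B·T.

2

First compute BT:
[[ -1,  -4,   3,   9],
 [  5,  -2,  11,  11],
 [ 14,  12,  10, -14],
 [ 15,  16,   7, -23]]
Now row reduce the product.
R2 ← R2 + (5)·R1: [0, -22, 26, 56]
R3 ← R3 + (14)·R1: [0, -44, 52, 112]
R4 ← R4 + (15)·R1: [0, -44, 52, 112]
R3 ← R3 − (2)·R2: [0, 0, 0, 0]
R4 ← R4 − (2)·R2: [0, 0, 0, 0]
2 nonzero rows, so rank(BT) = 2.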